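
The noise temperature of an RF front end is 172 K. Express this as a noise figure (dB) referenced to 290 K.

2.02 dB

F = 1 + T_e/T₀ = 1 + 172/290 = 1.5931
NF = 10 log₁₀(1.5931) = 2.02 dB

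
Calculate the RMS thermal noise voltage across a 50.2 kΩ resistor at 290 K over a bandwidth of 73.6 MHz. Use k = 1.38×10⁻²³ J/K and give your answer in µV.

V_n = √(4kTRB)
4kTRB = 4 × 1.38×10⁻²³ × 290 × 5.02×10⁴ × 7.36×10⁷ = 5.91×10⁻⁸ V²
V_n = √(5.91×10⁻⁸) = 2.43×10⁻⁴ V = 243 µV

243 µV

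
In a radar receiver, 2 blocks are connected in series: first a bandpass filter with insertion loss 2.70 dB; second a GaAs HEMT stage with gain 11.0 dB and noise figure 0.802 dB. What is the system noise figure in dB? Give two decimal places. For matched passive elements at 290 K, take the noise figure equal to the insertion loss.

3.50 dB

Convert to linear (a loss of L dB is a gain of −L dB): F_i = 10^(NF_i/10), G_i = 10^(G_i,dB/10)
  Stage 1: F_1 = 10^(2.70/10) = 1.862, G_1 = 10^(−2.70/10) = 0.5370
  Stage 2: F_2 = 10^(0.802/10) = 1.203, G_2 = 10^(11.0/10) = 12.59
Friis cascade:
  F = 1.862 + (1.203 − 1)/0.5370 = 2.240
NF = 10 log₁₀(2.240) = 3.50 dB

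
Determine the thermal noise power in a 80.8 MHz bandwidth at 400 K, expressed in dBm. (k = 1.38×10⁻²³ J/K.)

−93.5 dBm

P_n = kTB = 1.38×10⁻²³ × 400 × 8.08×10⁷ = 4.46×10⁻¹³ W
In dBm: 10 log₁₀(4.46×10⁻¹³ / 10⁻³) = −93.5 dBm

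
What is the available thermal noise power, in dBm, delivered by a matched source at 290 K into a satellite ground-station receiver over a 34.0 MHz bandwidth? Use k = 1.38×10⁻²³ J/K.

−98.7 dBm

P_n = kTB = 1.38×10⁻²³ × 290 × 3.40×10⁷ = 1.36×10⁻¹³ W
In dBm: 10 log₁₀(1.36×10⁻¹³ / 10⁻³) = −98.7 dBm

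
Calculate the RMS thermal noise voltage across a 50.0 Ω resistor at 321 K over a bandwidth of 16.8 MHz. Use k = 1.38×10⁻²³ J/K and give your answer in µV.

V_n = √(4kTRB)
4kTRB = 4 × 1.38×10⁻²³ × 321 × 5.00×10¹ × 1.68×10⁷ = 1.49×10⁻¹¹ V²
V_n = √(1.49×10⁻¹¹) = 3.86×10⁻⁶ V = 3.86 µV

3.86 µV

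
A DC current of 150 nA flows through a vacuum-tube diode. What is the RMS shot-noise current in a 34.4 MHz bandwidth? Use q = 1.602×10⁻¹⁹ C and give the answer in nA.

I_n = √(2qI·B)
2qI·B = 2 × 1.602×10⁻¹⁹ × 1.50×10⁻⁷ × 3.44×10⁷ = 1.65×10⁻¹⁸ A²
I_n = √(1.65×10⁻¹⁸) = 1.29×10⁻⁹ A = 1.29 nA

1.29 nA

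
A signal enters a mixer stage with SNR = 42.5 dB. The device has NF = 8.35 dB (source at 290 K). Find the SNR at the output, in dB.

34.15 dB

By definition F = SNR_in/SNR_out, so in dB: SNR_out = SNR_in − NF
SNR_out = 42.5 − 8.35 = 34.15 dB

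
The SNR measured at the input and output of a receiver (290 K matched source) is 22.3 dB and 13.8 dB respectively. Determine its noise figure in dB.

8.5 dB

NF (dB) = SNR_in(dB) − SNR_out(dB) when the source is at T₀
NF = 22.3 − 13.8 = 8.5 dB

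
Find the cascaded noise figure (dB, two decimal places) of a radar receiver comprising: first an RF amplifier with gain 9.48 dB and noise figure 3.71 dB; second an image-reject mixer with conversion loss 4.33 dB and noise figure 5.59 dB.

Convert to linear (a loss of L dB is a gain of −L dB): F_i = 10^(NF_i/10), G_i = 10^(G_i,dB/10)
  Stage 1: F_1 = 10^(3.71/10) = 2.350, G_1 = 10^(9.48/10) = 8.872
  Stage 2: F_2 = 10^(5.59/10) = 3.622, G_2 = 10^(−4.33/10) = 0.3690
Friis cascade:
  F = 2.350 + (3.622 − 1)/8.872 = 2.645
NF = 10 log₁₀(2.645) = 4.22 dB

4.22 dB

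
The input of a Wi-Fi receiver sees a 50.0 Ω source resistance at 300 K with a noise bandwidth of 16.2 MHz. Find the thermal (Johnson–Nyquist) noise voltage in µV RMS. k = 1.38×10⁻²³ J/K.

3.66 µV

V_n = √(4kTRB)
4kTRB = 4 × 1.38×10⁻²³ × 300 × 5.00×10¹ × 1.62×10⁷ = 1.34×10⁻¹¹ V²
V_n = √(1.34×10⁻¹¹) = 3.66×10⁻⁶ V = 3.66 µV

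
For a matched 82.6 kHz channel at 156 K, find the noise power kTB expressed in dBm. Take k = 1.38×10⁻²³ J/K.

P_n = kTB = 1.38×10⁻²³ × 156 × 8.26×10⁴ = 1.78×10⁻¹⁶ W
In dBm: 10 log₁₀(1.78×10⁻¹⁶ / 10⁻³) = −127.5 dBm

−127.5 dBm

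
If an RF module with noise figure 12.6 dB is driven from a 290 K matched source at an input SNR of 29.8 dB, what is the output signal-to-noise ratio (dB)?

17.2 dB

By definition F = SNR_in/SNR_out, so in dB: SNR_out = SNR_in − NF
SNR_out = 29.8 − 12.6 = 17.2 dB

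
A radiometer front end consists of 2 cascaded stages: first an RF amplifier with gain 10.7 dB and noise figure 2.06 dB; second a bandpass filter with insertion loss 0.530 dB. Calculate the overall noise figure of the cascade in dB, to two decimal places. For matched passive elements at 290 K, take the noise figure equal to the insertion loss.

2.09 dB

Convert to linear (a loss of L dB is a gain of −L dB): F_i = 10^(NF_i/10), G_i = 10^(G_i,dB/10)
  Stage 1: F_1 = 10^(2.06/10) = 1.607, G_1 = 10^(10.7/10) = 11.75
  Stage 2: F_2 = 10^(0.530/10) = 1.130, G_2 = 10^(−0.530/10) = 0.8851
Friis cascade:
  F = 1.607 + (1.130 − 1)/11.75 = 1.618
NF = 10 log₁₀(1.618) = 2.09 dB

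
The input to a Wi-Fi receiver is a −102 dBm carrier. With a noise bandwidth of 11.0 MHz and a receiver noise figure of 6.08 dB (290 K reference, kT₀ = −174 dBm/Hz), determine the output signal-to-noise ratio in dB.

−4.5 dB

Noise floor: N = −174 + 10 log₁₀(B) + NF
10 log₁₀(1.10×10⁷) = 70.41 dB
N = −174 + 70.41 + 6.08 = −97.51 dBm
SNR = P_sig − N = −102 − (−97.51) = −4.49 dB → −4.5 dB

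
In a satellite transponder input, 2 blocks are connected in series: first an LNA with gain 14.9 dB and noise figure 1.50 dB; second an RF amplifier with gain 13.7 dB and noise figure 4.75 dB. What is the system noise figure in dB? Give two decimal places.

1.69 dB

Convert to linear (a loss of L dB is a gain of −L dB): F_i = 10^(NF_i/10), G_i = 10^(G_i,dB/10)
  Stage 1: F_1 = 10^(1.50/10) = 1.413, G_1 = 10^(14.9/10) = 30.90
  Stage 2: F_2 = 10^(4.75/10) = 2.985, G_2 = 10^(13.7/10) = 23.44
Friis cascade:
  F = 1.413 + (2.985 − 1)/30.90 = 1.477
NF = 10 log₁₀(1.477) = 1.69 dB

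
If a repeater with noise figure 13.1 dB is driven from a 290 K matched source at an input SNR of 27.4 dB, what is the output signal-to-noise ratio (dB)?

By definition F = SNR_in/SNR_out, so in dB: SNR_out = SNR_in − NF
SNR_out = 27.4 − 13.1 = 14.3 dB

14.3 dB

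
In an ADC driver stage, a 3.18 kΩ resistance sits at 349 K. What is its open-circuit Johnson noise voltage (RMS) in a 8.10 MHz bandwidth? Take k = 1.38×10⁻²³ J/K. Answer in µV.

V_n = √(4kTRB)
4kTRB = 4 × 1.38×10⁻²³ × 349 × 3.18×10³ × 8.10×10⁶ = 4.96×10⁻¹⁰ V²
V_n = √(4.96×10⁻¹⁰) = 2.23×10⁻⁵ V = 22.3 µV

22.3 µV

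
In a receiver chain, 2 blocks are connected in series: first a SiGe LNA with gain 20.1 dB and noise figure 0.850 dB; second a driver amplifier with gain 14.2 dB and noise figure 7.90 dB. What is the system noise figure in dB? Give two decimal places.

Convert to linear (a loss of L dB is a gain of −L dB): F_i = 10^(NF_i/10), G_i = 10^(G_i,dB/10)
  Stage 1: F_1 = 10^(0.850/10) = 1.216, G_1 = 10^(20.1/10) = 102.3
  Stage 2: F_2 = 10^(7.90/10) = 6.166, G_2 = 10^(14.2/10) = 26.30
Friis cascade:
  F = 1.216 + (6.166 − 1)/102.3 = 1.267
NF = 10 log₁₀(1.267) = 1.03 dB

1.03 dB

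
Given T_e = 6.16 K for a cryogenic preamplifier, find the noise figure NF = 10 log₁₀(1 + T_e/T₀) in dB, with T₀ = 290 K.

F = 1 + T_e/T₀ = 1 + 6.16/290 = 1.02124
NF = 10 log₁₀(1.02124) = 0.091 dB

0.091 dB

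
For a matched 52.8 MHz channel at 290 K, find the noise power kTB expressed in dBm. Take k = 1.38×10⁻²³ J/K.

P_n = kTB = 1.38×10⁻²³ × 290 × 5.28×10⁷ = 2.11×10⁻¹³ W
In dBm: 10 log₁₀(2.11×10⁻¹³ / 10⁻³) = −96.8 dBm

−96.8 dBm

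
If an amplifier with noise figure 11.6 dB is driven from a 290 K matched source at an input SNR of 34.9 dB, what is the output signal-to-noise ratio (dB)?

23.3 dB

By definition F = SNR_in/SNR_out, so in dB: SNR_out = SNR_in − NF
SNR_out = 34.9 − 11.6 = 23.3 dB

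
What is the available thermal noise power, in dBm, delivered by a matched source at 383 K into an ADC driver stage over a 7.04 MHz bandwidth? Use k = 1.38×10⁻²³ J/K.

P_n = kTB = 1.38×10⁻²³ × 383 × 7.04×10⁶ = 3.72×10⁻¹⁴ W
In dBm: 10 log₁₀(3.72×10⁻¹⁴ / 10⁻³) = −104.3 dBm

−104.3 dBm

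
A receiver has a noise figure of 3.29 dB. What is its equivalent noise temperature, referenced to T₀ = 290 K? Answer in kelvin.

F = 10^(3.29/10) = 2.13304
T_e = (F − 1)·T₀ = (2.13304 − 1) × 290 = 329 K

329 K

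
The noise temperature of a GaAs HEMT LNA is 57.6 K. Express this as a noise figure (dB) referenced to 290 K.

0.787 dB

F = 1 + T_e/T₀ = 1 + 57.6/290 = 1.19862
NF = 10 log₁₀(1.19862) = 0.787 dB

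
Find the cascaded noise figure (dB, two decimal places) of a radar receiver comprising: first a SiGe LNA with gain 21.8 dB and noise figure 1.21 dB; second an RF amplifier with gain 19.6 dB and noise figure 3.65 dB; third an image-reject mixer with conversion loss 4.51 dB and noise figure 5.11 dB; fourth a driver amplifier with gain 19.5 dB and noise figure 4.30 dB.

1.24 dB

Convert to linear (a loss of L dB is a gain of −L dB): F_i = 10^(NF_i/10), G_i = 10^(G_i,dB/10)
  Stage 1: F_1 = 10^(1.21/10) = 1.321, G_1 = 10^(21.8/10) = 151.4
  Stage 2: F_2 = 10^(3.65/10) = 2.317, G_2 = 10^(19.6/10) = 91.20
  Stage 3: F_3 = 10^(5.11/10) = 3.243, G_3 = 10^(−4.51/10) = 0.3540
  Stage 4: F_4 = 10^(4.30/10) = 2.692, G_4 = 10^(19.5/10) = 89.13
Friis cascade:
  F = 1.321 + (2.317 − 1)/151.4 + (3.243 − 1)/1.380×10⁴ + (2.692 − 1)/4887 = 1.331
NF = 10 log₁₀(1.331) = 1.24 dB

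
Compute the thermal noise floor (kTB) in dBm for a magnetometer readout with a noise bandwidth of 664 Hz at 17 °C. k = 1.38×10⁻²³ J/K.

−145.8 dBm

T = 17 °C + 273.15 = 290.15 K
P_n = kTB = 1.38×10⁻²³ × 290.15 × 6.64×10² = 2.66×10⁻¹⁸ W
In dBm: 10 log₁₀(2.66×10⁻¹⁸ / 10⁻³) = −145.8 dBm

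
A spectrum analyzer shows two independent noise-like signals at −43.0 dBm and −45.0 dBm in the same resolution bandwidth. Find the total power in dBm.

−40.9 dBm

Convert to linear, add, convert back:
P₁ = 5.01×10⁻⁸ W, P₂ = 3.16×10⁻⁸ W
P_tot = 8.17×10⁻⁸ W → 10 log₁₀(P_tot / 10⁻³) = −40.9 dBm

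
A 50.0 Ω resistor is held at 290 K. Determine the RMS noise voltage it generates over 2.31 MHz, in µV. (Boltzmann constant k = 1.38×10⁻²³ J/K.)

1.36 µV

V_n = √(4kTRB)
4kTRB = 4 × 1.38×10⁻²³ × 290 × 5.00×10¹ × 2.31×10⁶ = 1.85×10⁻¹² V²
V_n = √(1.85×10⁻¹²) = 1.36×10⁻⁶ V = 1.36 µV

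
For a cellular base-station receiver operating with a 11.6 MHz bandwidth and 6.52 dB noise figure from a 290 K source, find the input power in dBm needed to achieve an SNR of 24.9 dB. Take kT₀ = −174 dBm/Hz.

−71.9 dBm

Sensitivity = −174 + 10 log₁₀(B) + NF + SNR_min
= −174 + 70.64 + 6.52 + 24.9
= −71.94 dBm → −71.9 dBm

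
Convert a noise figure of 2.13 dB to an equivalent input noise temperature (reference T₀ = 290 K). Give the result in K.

184 K

F = 10^(2.13/10) = 1.63305
T_e = (F − 1)·T₀ = (1.63305 − 1) × 290 = 184 K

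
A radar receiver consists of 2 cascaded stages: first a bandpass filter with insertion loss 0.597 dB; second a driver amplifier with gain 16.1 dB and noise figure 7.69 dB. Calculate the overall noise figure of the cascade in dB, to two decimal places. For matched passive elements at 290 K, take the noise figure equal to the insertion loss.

8.29 dB

Convert to linear (a loss of L dB is a gain of −L dB): F_i = 10^(NF_i/10), G_i = 10^(G_i,dB/10)
  Stage 1: F_1 = 10^(0.597/10) = 1.147, G_1 = 10^(−0.597/10) = 0.8716
  Stage 2: F_2 = 10^(7.69/10) = 5.875, G_2 = 10^(16.1/10) = 40.74
Friis cascade:
  F = 1.147 + (5.875 − 1)/0.8716 = 6.741
NF = 10 log₁₀(6.741) = 8.29 dB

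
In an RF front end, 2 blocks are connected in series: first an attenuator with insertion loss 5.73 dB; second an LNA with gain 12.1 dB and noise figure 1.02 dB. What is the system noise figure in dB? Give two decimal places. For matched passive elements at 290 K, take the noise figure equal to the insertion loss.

6.75 dB

Convert to linear (a loss of L dB is a gain of −L dB): F_i = 10^(NF_i/10), G_i = 10^(G_i,dB/10)
  Stage 1: F_1 = 10^(5.73/10) = 3.741, G_1 = 10^(−5.73/10) = 0.2673
  Stage 2: F_2 = 10^(1.02/10) = 1.265, G_2 = 10^(12.1/10) = 16.22
Friis cascade:
  F = 3.741 + (1.265 − 1)/0.2673 = 4.732
NF = 10 log₁₀(4.732) = 6.75 dB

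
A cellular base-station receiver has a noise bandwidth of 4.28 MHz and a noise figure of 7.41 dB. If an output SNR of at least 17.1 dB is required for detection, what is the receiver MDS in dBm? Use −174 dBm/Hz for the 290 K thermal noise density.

−83.2 dBm

Sensitivity = −174 + 10 log₁₀(B) + NF + SNR_min
= −174 + 66.31 + 7.41 + 17.1
= −83.18 dBm → −83.2 dBm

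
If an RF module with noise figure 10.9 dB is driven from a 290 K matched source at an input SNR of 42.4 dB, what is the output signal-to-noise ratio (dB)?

By definition F = SNR_in/SNR_out, so in dB: SNR_out = SNR_in − NF
SNR_out = 42.4 − 10.9 = 31.5 dB

31.5 dB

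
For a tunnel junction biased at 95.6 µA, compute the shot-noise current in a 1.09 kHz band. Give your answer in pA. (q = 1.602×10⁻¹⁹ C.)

183 pA

I_n = √(2qI·B)
2qI·B = 2 × 1.602×10⁻¹⁹ × 9.56×10⁻⁵ × 1.09×10³ = 3.34×10⁻²⁰ A²
I_n = √(3.34×10⁻²⁰) = 1.83×10⁻¹⁰ A = 183 pA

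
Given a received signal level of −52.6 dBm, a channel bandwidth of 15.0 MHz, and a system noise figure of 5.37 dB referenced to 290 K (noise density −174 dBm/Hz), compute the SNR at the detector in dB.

Noise floor: N = −174 + 10 log₁₀(B) + NF
10 log₁₀(1.50×10⁷) = 71.76 dB
N = −174 + 71.76 + 5.37 = −96.87 dBm
SNR = P_sig − N = −52.6 − (−96.87) = 44.27 dB → 44.3 dB

44.3 dB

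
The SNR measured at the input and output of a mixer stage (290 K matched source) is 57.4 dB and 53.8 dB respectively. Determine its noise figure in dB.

NF (dB) = SNR_in(dB) − SNR_out(dB) when the source is at T₀
NF = 57.4 − 53.8 = 3.6 dB

3.6 dB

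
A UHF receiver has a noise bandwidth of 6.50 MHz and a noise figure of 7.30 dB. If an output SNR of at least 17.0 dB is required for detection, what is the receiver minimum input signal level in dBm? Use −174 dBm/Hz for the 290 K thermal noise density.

Sensitivity = −174 + 10 log₁₀(B) + NF + SNR_min
= −174 + 68.13 + 7.30 + 17.0
= −81.57 dBm → −81.6 dBm

−81.6 dBm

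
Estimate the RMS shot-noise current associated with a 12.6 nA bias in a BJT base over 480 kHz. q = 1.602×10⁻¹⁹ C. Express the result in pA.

44.0 pA

I_n = √(2qI·B)
2qI·B = 2 × 1.602×10⁻¹⁹ × 1.26×10⁻⁸ × 4.80×10⁵ = 1.94×10⁻²¹ A²
I_n = √(1.94×10⁻²¹) = 4.40×10⁻¹¹ A = 44.0 pA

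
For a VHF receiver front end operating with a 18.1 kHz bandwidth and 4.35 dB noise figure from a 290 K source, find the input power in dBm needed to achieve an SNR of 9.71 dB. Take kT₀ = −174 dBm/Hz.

Sensitivity = −174 + 10 log₁₀(B) + NF + SNR_min
= −174 + 42.58 + 4.35 + 9.71
= −117.36 dBm → −117.4 dBm

−117.4 dBm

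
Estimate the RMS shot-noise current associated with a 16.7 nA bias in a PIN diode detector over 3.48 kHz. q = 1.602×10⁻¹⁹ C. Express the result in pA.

4.32 pA

I_n = √(2qI·B)
2qI·B = 2 × 1.602×10⁻¹⁹ × 1.67×10⁻⁸ × 3.48×10³ = 1.86×10⁻²³ A²
I_n = √(1.86×10⁻²³) = 4.32×10⁻¹² A = 4.32 pA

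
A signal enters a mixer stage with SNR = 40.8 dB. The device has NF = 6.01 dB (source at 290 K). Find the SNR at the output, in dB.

By definition F = SNR_in/SNR_out, so in dB: SNR_out = SNR_in − NF
SNR_out = 40.8 − 6.01 = 34.79 dB

34.79 dB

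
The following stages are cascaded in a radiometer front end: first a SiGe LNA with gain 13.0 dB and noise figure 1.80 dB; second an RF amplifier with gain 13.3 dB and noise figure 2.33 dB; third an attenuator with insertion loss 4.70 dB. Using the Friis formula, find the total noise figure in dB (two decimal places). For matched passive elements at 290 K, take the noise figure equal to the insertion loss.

Convert to linear (a loss of L dB is a gain of −L dB): F_i = 10^(NF_i/10), G_i = 10^(G_i,dB/10)
  Stage 1: F_1 = 10^(1.80/10) = 1.514, G_1 = 10^(13.0/10) = 19.95
  Stage 2: F_2 = 10^(2.33/10) = 1.710, G_2 = 10^(13.3/10) = 21.38
  Stage 3: F_3 = 10^(4.70/10) = 2.951, G_3 = 10^(−4.70/10) = 0.3388
Friis cascade:
  F = 1.514 + (1.710 − 1)/19.95 + (2.951 − 1)/426.6 = 1.554
NF = 10 log₁₀(1.554) = 1.91 dB

1.91 dB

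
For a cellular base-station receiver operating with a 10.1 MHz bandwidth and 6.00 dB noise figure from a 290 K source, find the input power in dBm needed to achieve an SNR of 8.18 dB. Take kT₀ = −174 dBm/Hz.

−89.8 dBm

Sensitivity = −174 + 10 log₁₀(B) + NF + SNR_min
= −174 + 70.04 + 6.00 + 8.18
= −89.78 dBm → −89.8 dBm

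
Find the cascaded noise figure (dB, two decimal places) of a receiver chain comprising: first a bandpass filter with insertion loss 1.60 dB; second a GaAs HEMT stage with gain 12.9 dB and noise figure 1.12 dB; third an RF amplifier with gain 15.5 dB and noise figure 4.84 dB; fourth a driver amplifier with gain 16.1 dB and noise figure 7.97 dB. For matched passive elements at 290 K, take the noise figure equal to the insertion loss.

Convert to linear (a loss of L dB is a gain of −L dB): F_i = 10^(NF_i/10), G_i = 10^(G_i,dB/10)
  Stage 1: F_1 = 10^(1.60/10) = 1.445, G_1 = 10^(−1.60/10) = 0.6918
  Stage 2: F_2 = 10^(1.12/10) = 1.294, G_2 = 10^(12.9/10) = 19.50
  Stage 3: F_3 = 10^(4.84/10) = 3.048, G_3 = 10^(15.5/10) = 35.48
  Stage 4: F_4 = 10^(7.97/10) = 6.266, G_4 = 10^(16.1/10) = 40.74
Friis cascade:
  F = 1.445 + (1.294 − 1)/0.6918 + (3.048 − 1)/13.49 + (6.266 − 1)/478.6 = 2.033
NF = 10 log₁₀(2.033) = 3.08 dB

3.08 dB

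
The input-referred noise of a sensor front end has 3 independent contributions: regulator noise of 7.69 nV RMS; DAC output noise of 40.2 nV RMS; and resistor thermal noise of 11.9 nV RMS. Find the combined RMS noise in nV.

Uncorrelated sources add in power (mean-square): V_tot = √(ΣV_i²)
V_tot = √[(7.69×10⁻⁹)² + (4.02×10⁻⁸)² + (1.19×10⁻⁸)²] = 4.26×10⁻⁸ V = 42.6 nV

42.6 nV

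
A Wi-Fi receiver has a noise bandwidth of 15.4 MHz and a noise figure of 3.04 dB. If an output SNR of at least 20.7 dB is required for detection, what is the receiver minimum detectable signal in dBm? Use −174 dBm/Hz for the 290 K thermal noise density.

Sensitivity = −174 + 10 log₁₀(B) + NF + SNR_min
= −174 + 71.88 + 3.04 + 20.7
= −78.38 dBm → −78.4 dBm

−78.4 dBm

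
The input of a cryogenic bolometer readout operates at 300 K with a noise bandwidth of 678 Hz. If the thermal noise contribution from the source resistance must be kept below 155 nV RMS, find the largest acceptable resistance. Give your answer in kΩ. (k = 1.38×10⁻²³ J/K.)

2.14 kΩ

Johnson–Nyquist: V_n = √(4kTRB) ⇒ R = V_n² / (4kTB)
4kTB = 4 × 1.38×10⁻²³ × 300 × 6.78×10² = 1.12×10⁻¹⁷
R = (1.55×10⁻⁷)² / 1.12×10⁻¹⁷ = 2.14×10³ Ω = 2.14 kΩ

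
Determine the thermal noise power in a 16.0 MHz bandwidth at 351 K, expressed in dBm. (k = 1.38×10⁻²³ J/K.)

−101.1 dBm

P_n = kTB = 1.38×10⁻²³ × 351 × 1.60×10⁷ = 7.75×10⁻¹⁴ W
In dBm: 10 log₁₀(7.75×10⁻¹⁴ / 10⁻³) = −101.1 dBm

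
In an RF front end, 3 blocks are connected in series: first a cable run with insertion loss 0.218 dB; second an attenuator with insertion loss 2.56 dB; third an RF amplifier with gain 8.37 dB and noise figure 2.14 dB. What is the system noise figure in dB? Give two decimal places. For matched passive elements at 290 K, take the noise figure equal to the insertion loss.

Convert to linear (a loss of L dB is a gain of −L dB): F_i = 10^(NF_i/10), G_i = 10^(G_i,dB/10)
  Stage 1: F_1 = 10^(0.218/10) = 1.051, G_1 = 10^(−0.218/10) = 0.9510
  Stage 2: F_2 = 10^(2.56/10) = 1.803, G_2 = 10^(−2.56/10) = 0.5546
  Stage 3: F_3 = 10^(2.14/10) = 1.637, G_3 = 10^(8.37/10) = 6.871
Friis cascade:
  F = 1.051 + (1.803 − 1)/0.9510 + (1.637 − 1)/0.5275 = 3.103
NF = 10 log₁₀(3.103) = 4.92 dB

4.92 dB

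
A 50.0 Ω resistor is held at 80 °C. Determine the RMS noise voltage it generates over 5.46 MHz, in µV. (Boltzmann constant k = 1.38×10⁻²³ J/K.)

T = 80 °C + 273.15 = 353.15 K
V_n = √(4kTRB)
4kTRB = 4 × 1.38×10⁻²³ × 353.15 × 5.00×10¹ × 5.46×10⁶ = 5.32×10⁻¹² V²
V_n = √(5.32×10⁻¹²) = 2.31×10⁻⁶ V = 2.31 µV

2.31 µV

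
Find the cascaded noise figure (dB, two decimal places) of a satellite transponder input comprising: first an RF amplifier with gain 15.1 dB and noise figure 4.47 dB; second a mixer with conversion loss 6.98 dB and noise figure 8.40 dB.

Convert to linear (a loss of L dB is a gain of −L dB): F_i = 10^(NF_i/10), G_i = 10^(G_i,dB/10)
  Stage 1: F_1 = 10^(4.47/10) = 2.799, G_1 = 10^(15.1/10) = 32.36
  Stage 2: F_2 = 10^(8.40/10) = 6.918, G_2 = 10^(−6.98/10) = 0.2004
Friis cascade:
  F = 2.799 + (6.918 − 1)/32.36 = 2.982
NF = 10 log₁₀(2.982) = 4.74 dB

4.74 dB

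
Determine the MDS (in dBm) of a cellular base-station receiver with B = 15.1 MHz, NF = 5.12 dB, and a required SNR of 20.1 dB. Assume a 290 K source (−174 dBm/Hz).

−77.0 dBm

Sensitivity = −174 + 10 log₁₀(B) + NF + SNR_min
= −174 + 71.79 + 5.12 + 20.1
= −76.99 dBm → −77.0 dBm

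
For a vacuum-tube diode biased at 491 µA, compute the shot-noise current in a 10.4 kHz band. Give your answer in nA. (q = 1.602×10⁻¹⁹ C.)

1.28 nA

I_n = √(2qI·B)
2qI·B = 2 × 1.602×10⁻¹⁹ × 4.91×10⁻⁴ × 1.04×10⁴ = 1.64×10⁻¹⁸ A²
I_n = √(1.64×10⁻¹⁸) = 1.28×10⁻⁹ A = 1.28 nA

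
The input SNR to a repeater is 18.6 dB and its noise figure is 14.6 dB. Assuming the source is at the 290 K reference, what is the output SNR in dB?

By definition F = SNR_in/SNR_out, so in dB: SNR_out = SNR_in − NF
SNR_out = 18.6 − 14.6 = 4.0 dB

4.0 dB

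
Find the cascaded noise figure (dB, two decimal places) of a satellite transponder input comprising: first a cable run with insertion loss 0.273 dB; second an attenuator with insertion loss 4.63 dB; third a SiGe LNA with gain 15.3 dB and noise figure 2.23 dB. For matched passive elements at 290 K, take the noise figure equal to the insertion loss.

7.13 dB

Convert to linear (a loss of L dB is a gain of −L dB): F_i = 10^(NF_i/10), G_i = 10^(G_i,dB/10)
  Stage 1: F_1 = 10^(0.273/10) = 1.065, G_1 = 10^(−0.273/10) = 0.9391
  Stage 2: F_2 = 10^(4.63/10) = 2.904, G_2 = 10^(−4.63/10) = 0.3443
  Stage 3: F_3 = 10^(2.23/10) = 1.671, G_3 = 10^(15.3/10) = 33.88
Friis cascade:
  F = 1.065 + (2.904 − 1)/0.9391 + (1.671 − 1)/0.3234 = 5.168
NF = 10 log₁₀(5.168) = 7.13 dB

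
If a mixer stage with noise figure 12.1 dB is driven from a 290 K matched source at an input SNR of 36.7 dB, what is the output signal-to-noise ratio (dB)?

By definition F = SNR_in/SNR_out, so in dB: SNR_out = SNR_in − NF
SNR_out = 36.7 − 12.1 = 24.6 dB

24.6 dB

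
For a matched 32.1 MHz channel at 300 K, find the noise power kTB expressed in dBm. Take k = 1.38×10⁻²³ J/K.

P_n = kTB = 1.38×10⁻²³ × 300 × 3.21×10⁷ = 1.33×10⁻¹³ W
In dBm: 10 log₁₀(1.33×10⁻¹³ / 10⁻³) = −98.8 dBm

−98.8 dBm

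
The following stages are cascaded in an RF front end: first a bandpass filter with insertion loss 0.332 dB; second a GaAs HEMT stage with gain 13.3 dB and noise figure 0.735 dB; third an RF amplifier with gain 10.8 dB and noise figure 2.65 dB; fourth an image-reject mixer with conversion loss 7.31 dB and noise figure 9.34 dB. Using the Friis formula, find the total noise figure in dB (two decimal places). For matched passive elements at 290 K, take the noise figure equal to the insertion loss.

1.31 dB

Convert to linear (a loss of L dB is a gain of −L dB): F_i = 10^(NF_i/10), G_i = 10^(G_i,dB/10)
  Stage 1: F_1 = 10^(0.332/10) = 1.079, G_1 = 10^(−0.332/10) = 0.9264
  Stage 2: F_2 = 10^(0.735/10) = 1.184, G_2 = 10^(13.3/10) = 21.38
  Stage 3: F_3 = 10^(2.65/10) = 1.841, G_3 = 10^(10.8/10) = 12.02
  Stage 4: F_4 = 10^(9.34/10) = 8.590, G_4 = 10^(−7.31/10) = 0.1858
Friis cascade:
  F = 1.079 + (1.184 − 1)/0.9264 + (1.841 − 1)/19.81 + (8.590 − 1)/238.1 = 1.353
NF = 10 log₁₀(1.353) = 1.31 dB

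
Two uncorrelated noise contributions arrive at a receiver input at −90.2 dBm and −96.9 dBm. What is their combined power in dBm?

−89.4 dBm

Convert to linear, add, convert back:
P₁ = 9.55×10⁻¹³ W, P₂ = 2.04×10⁻¹³ W
P_tot = 1.16×10⁻¹² W → 10 log₁₀(P_tot / 10⁻³) = −89.4 dBm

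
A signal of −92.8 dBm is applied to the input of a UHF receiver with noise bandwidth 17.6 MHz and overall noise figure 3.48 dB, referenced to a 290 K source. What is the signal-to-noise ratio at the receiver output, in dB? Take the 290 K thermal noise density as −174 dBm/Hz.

Noise floor: N = −174 + 10 log₁₀(B) + NF
10 log₁₀(1.76×10⁷) = 72.46 dB
N = −174 + 72.46 + 3.48 = −98.06 dBm
SNR = P_sig − N = −92.8 − (−98.06) = 5.26 dB → 5.3 dB

5.3 dB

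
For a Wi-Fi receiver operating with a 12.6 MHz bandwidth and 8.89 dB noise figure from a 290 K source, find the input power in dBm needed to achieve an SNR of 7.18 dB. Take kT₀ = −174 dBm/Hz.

Sensitivity = −174 + 10 log₁₀(B) + NF + SNR_min
= −174 + 71 + 8.89 + 7.18
= −86.93 dBm → −86.9 dBm

−86.9 dBm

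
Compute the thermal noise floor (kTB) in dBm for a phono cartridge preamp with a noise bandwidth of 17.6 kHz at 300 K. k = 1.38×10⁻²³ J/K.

P_n = kTB = 1.38×10⁻²³ × 300 × 1.76×10⁴ = 7.29×10⁻¹⁷ W
In dBm: 10 log₁₀(7.29×10⁻¹⁷ / 10⁻³) = −131.4 dBm

−131.4 dBm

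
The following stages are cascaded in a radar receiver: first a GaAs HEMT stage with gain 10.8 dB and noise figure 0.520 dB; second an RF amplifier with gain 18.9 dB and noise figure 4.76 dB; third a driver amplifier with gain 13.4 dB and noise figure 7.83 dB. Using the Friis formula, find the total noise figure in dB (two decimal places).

Convert to linear (a loss of L dB is a gain of −L dB): F_i = 10^(NF_i/10), G_i = 10^(G_i,dB/10)
  Stage 1: F_1 = 10^(0.520/10) = 1.127, G_1 = 10^(10.8/10) = 12.02
  Stage 2: F_2 = 10^(4.76/10) = 2.992, G_2 = 10^(18.9/10) = 77.62
  Stage 3: F_3 = 10^(7.83/10) = 6.067, G_3 = 10^(13.4/10) = 21.88
Friis cascade:
  F = 1.127 + (2.992 − 1)/12.02 + (6.067 − 1)/933.3 = 1.298
NF = 10 log₁₀(1.298) = 1.13 dB

1.13 dB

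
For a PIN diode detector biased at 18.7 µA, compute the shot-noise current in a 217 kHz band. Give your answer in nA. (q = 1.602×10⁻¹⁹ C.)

I_n = √(2qI·B)
2qI·B = 2 × 1.602×10⁻¹⁹ × 1.87×10⁻⁵ × 2.17×10⁵ = 1.30×10⁻¹⁸ A²
I_n = √(1.30×10⁻¹⁸) = 1.14×10⁻⁹ A = 1.14 nA

1.14 nA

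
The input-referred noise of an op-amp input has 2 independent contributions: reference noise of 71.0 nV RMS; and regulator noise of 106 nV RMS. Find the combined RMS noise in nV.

128 nV

Uncorrelated sources add in power (mean-square): V_tot = √(ΣV_i²)
V_tot = √[(7.10×10⁻⁸)² + (1.06×10⁻⁷)²] = 1.28×10⁻⁷ V = 128 nV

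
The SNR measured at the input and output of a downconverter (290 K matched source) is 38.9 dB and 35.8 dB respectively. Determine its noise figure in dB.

NF (dB) = SNR_in(dB) − SNR_out(dB) when the source is at T₀
NF = 38.9 − 35.8 = 3.1 dB

3.1 dB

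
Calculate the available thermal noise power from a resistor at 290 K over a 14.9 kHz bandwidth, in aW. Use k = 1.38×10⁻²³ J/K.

P_n = kTB = 1.38×10⁻²³ × 290 × 1.49×10⁴ = 5.96×10⁻¹⁷ W = 59.6 aW

59.6 aW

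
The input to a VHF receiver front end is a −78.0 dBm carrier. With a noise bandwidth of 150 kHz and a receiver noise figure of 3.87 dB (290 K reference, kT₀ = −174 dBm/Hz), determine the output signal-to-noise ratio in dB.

Noise floor: N = −174 + 10 log₁₀(B) + NF
10 log₁₀(1.50×10⁵) = 51.76 dB
N = −174 + 51.76 + 3.87 = −118.37 dBm
SNR = P_sig − N = −78.0 − (−118.37) = 40.37 dB → 40.4 dB

40.4 dB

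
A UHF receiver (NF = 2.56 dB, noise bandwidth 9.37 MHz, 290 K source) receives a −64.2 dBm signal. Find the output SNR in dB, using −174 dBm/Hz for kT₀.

37.5 dB

Noise floor: N = −174 + 10 log₁₀(B) + NF
10 log₁₀(9.37×10⁶) = 69.72 dB
N = −174 + 69.72 + 2.56 = −101.72 dBm
SNR = P_sig − N = −64.2 − (−101.72) = 37.52 dB → 37.5 dB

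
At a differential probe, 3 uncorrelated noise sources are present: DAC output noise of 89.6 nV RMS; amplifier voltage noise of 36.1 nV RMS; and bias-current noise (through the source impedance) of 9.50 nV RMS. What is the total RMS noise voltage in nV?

Uncorrelated sources add in power (mean-square): V_tot = √(ΣV_i²)
V_tot = √[(8.96×10⁻⁸)² + (3.61×10⁻⁸)² + (9.50×10⁻⁹)²] = 9.71×10⁻⁸ V = 97.1 nV

97.1 nV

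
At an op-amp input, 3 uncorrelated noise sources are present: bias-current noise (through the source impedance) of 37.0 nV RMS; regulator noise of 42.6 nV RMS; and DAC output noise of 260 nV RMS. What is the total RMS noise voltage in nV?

Uncorrelated sources add in power (mean-square): V_tot = √(ΣV_i²)
V_tot = √[(3.70×10⁻⁸)² + (4.26×10⁻⁸)² + (2.60×10⁻⁷)²] = 2.66×10⁻⁷ V = 266 nV

266 nV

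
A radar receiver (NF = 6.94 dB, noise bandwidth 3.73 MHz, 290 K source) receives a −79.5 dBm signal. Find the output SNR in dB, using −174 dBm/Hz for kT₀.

21.8 dB

Noise floor: N = −174 + 10 log₁₀(B) + NF
10 log₁₀(3.73×10⁶) = 65.72 dB
N = −174 + 65.72 + 6.94 = −101.34 dBm
SNR = P_sig − N = −79.5 − (−101.34) = 21.84 dB → 21.8 dB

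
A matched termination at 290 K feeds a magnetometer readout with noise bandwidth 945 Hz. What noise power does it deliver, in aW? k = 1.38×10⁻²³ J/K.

P_n = kTB = 1.38×10⁻²³ × 290 × 9.45×10² = 3.78×10⁻¹⁸ W = 3.78 aW

3.78 aW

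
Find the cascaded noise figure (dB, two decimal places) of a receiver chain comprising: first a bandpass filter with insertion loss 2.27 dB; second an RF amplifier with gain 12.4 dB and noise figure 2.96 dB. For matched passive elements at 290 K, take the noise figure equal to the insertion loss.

5.23 dB

Convert to linear (a loss of L dB is a gain of −L dB): F_i = 10^(NF_i/10), G_i = 10^(G_i,dB/10)
  Stage 1: F_1 = 10^(2.27/10) = 1.687, G_1 = 10^(−2.27/10) = 0.5929
  Stage 2: F_2 = 10^(2.96/10) = 1.977, G_2 = 10^(12.4/10) = 17.38
Friis cascade:
  F = 1.687 + (1.977 − 1)/0.5929 = 3.334
NF = 10 log₁₀(3.334) = 5.23 dB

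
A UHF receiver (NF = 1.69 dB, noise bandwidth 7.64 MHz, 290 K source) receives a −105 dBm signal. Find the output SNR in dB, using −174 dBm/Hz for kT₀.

Noise floor: N = −174 + 10 log₁₀(B) + NF
10 log₁₀(7.64×10⁶) = 68.83 dB
N = −174 + 68.83 + 1.69 = −103.48 dBm
SNR = P_sig − N = −105 − (−103.48) = −1.52 dB → −1.5 dB

−1.5 dB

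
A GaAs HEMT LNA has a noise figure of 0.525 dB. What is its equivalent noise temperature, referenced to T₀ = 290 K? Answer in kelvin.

F = 10^(0.525/10) = 1.1285
T_e = (F − 1)·T₀ = (1.1285 − 1) × 290 = 37.3 K

37.3 K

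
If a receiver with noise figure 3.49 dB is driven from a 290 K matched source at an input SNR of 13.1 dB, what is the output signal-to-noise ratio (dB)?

By definition F = SNR_in/SNR_out, so in dB: SNR_out = SNR_in − NF
SNR_out = 13.1 − 3.49 = 9.61 dB

9.61 dB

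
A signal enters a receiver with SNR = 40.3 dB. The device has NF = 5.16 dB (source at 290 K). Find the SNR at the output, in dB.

35.14 dB

By definition F = SNR_in/SNR_out, so in dB: SNR_out = SNR_in − NF
SNR_out = 40.3 − 5.16 = 35.14 dB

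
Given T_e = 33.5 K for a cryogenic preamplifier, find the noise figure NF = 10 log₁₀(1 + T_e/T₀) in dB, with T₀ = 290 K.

F = 1 + T_e/T₀ = 1 + 33.5/290 = 1.11552
NF = 10 log₁₀(1.11552) = 0.475 dB

0.475 dB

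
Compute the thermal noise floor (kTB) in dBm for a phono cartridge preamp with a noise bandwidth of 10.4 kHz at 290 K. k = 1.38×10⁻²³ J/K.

P_n = kTB = 1.38×10⁻²³ × 290 × 1.04×10⁴ = 4.16×10⁻¹⁷ W
In dBm: 10 log₁₀(4.16×10⁻¹⁷ / 10⁻³) = −133.8 dBm

−133.8 dBm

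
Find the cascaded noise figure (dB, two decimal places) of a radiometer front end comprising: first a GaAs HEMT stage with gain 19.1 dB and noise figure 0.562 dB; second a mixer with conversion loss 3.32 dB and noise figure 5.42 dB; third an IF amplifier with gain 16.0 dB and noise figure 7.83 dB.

Convert to linear (a loss of L dB is a gain of −L dB): F_i = 10^(NF_i/10), G_i = 10^(G_i,dB/10)
  Stage 1: F_1 = 10^(0.562/10) = 1.138, G_1 = 10^(19.1/10) = 81.28
  Stage 2: F_2 = 10^(5.42/10) = 3.483, G_2 = 10^(−3.32/10) = 0.4656
  Stage 3: F_3 = 10^(7.83/10) = 6.067, G_3 = 10^(16.0/10) = 39.81
Friis cascade:
  F = 1.138 + (3.483 − 1)/81.28 + (6.067 − 1)/37.84 = 1.303
NF = 10 log₁₀(1.303) = 1.15 dB

1.15 dB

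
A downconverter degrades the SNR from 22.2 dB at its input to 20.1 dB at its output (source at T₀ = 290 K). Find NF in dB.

2.1 dB

NF (dB) = SNR_in(dB) − SNR_out(dB) when the source is at T₀
NF = 22.2 − 20.1 = 2.1 dB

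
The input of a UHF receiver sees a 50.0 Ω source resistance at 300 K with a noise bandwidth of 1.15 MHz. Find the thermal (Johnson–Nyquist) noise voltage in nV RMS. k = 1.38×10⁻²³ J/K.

V_n = √(4kTRB)
4kTRB = 4 × 1.38×10⁻²³ × 300 × 5.00×10¹ × 1.15×10⁶ = 9.52×10⁻¹³ V²
V_n = √(9.52×10⁻¹³) = 9.76×10⁻⁷ V = 976 nV

976 nV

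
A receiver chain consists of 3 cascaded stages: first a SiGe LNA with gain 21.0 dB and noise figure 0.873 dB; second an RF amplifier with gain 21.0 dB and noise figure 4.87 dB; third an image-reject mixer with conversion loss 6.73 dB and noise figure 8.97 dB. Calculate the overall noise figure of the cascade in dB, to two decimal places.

Convert to linear (a loss of L dB is a gain of −L dB): F_i = 10^(NF_i/10), G_i = 10^(G_i,dB/10)
  Stage 1: F_1 = 10^(0.873/10) = 1.223, G_1 = 10^(21.0/10) = 125.9
  Stage 2: F_2 = 10^(4.87/10) = 3.069, G_2 = 10^(21.0/10) = 125.9
  Stage 3: F_3 = 10^(8.97/10) = 7.889, G_3 = 10^(−6.73/10) = 0.2123
Friis cascade:
  F = 1.223 + (3.069 − 1)/125.9 + (7.889 − 1)/1.585×10⁴ = 1.240
NF = 10 log₁₀(1.240) = 0.93 dB

0.93 dB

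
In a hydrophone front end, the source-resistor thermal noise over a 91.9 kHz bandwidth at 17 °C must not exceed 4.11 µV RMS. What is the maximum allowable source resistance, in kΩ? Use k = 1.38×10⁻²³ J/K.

T = 17 °C + 273.15 = 290.15 K
Johnson–Nyquist: V_n = √(4kTRB) ⇒ R = V_n² / (4kTB)
4kTB = 4 × 1.38×10⁻²³ × 290.15 × 9.19×10⁴ = 1.47×10⁻¹⁵
R = (4.11×10⁻⁶)² / 1.47×10⁻¹⁵ = 1.15×10⁴ Ω = 11.5 kΩ

11.5 kΩ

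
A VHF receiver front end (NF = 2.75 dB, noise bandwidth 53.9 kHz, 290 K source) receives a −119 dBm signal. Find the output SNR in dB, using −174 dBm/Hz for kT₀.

4.9 dB

Noise floor: N = −174 + 10 log₁₀(B) + NF
10 log₁₀(5.39×10⁴) = 47.32 dB
N = −174 + 47.32 + 2.75 = −123.93 dBm
SNR = P_sig − N = −119 − (−123.93) = 4.93 dB → 4.9 dB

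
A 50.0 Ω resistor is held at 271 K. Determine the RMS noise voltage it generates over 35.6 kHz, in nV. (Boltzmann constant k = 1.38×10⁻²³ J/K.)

163 nV

V_n = √(4kTRB)
4kTRB = 4 × 1.38×10⁻²³ × 271 × 5.00×10¹ × 3.56×10⁴ = 2.66×10⁻¹⁴ V²
V_n = √(2.66×10⁻¹⁴) = 1.63×10⁻⁷ V = 163 nV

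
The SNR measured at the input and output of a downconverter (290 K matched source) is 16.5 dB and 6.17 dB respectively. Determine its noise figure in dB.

NF (dB) = SNR_in(dB) − SNR_out(dB) when the source is at T₀
NF = 16.5 − 6.17 = 10.33 dB

10.33 dB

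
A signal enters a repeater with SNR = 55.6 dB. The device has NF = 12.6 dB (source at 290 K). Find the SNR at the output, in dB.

By definition F = SNR_in/SNR_out, so in dB: SNR_out = SNR_in − NF
SNR_out = 55.6 − 12.6 = 43.0 dB

43.0 dB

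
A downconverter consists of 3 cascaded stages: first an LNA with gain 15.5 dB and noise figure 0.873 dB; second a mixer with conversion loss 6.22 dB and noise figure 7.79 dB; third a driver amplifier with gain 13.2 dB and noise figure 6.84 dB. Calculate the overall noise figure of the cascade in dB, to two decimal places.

2.59 dB

Convert to linear (a loss of L dB is a gain of −L dB): F_i = 10^(NF_i/10), G_i = 10^(G_i,dB/10)
  Stage 1: F_1 = 10^(0.873/10) = 1.223, G_1 = 10^(15.5/10) = 35.48
  Stage 2: F_2 = 10^(7.79/10) = 6.012, G_2 = 10^(−6.22/10) = 0.2388
  Stage 3: F_3 = 10^(6.84/10) = 4.831, G_3 = 10^(13.2/10) = 20.89
Friis cascade:
  F = 1.223 + (6.012 − 1)/35.48 + (4.831 − 1)/8.472 = 1.816
NF = 10 log₁₀(1.816) = 2.59 dB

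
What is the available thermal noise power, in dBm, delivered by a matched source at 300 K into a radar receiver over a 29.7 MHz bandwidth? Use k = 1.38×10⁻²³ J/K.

−99.1 dBm

P_n = kTB = 1.38×10⁻²³ × 300 × 2.97×10⁷ = 1.23×10⁻¹³ W
In dBm: 10 log₁₀(1.23×10⁻¹³ / 10⁻³) = −99.1 dBm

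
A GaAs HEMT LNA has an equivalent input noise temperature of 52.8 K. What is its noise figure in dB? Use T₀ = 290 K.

F = 1 + T_e/T₀ = 1 + 52.8/290 = 1.18207
NF = 10 log₁₀(1.18207) = 0.726 dB

0.726 dB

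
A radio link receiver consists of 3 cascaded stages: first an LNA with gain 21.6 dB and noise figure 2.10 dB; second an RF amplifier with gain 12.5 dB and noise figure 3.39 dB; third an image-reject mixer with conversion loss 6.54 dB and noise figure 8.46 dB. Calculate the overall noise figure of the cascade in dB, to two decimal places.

Convert to linear (a loss of L dB is a gain of −L dB): F_i = 10^(NF_i/10), G_i = 10^(G_i,dB/10)
  Stage 1: F_1 = 10^(2.10/10) = 1.622, G_1 = 10^(21.6/10) = 144.5
  Stage 2: F_2 = 10^(3.39/10) = 2.183, G_2 = 10^(12.5/10) = 17.78
  Stage 3: F_3 = 10^(8.46/10) = 7.015, G_3 = 10^(−6.54/10) = 0.2218
Friis cascade:
  F = 1.622 + (2.183 − 1)/144.5 + (7.015 − 1)/2570 = 1.632
NF = 10 log₁₀(1.632) = 2.13 dB

2.13 dB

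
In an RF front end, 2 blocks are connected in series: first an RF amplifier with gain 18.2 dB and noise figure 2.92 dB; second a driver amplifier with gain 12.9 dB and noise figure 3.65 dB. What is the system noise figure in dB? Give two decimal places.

Convert to linear (a loss of L dB is a gain of −L dB): F_i = 10^(NF_i/10), G_i = 10^(G_i,dB/10)
  Stage 1: F_1 = 10^(2.92/10) = 1.959, G_1 = 10^(18.2/10) = 66.07
  Stage 2: F_2 = 10^(3.65/10) = 2.317, G_2 = 10^(12.9/10) = 19.50
Friis cascade:
  F = 1.959 + (2.317 − 1)/66.07 = 1.979
NF = 10 log₁₀(1.979) = 2.96 dB

2.96 dB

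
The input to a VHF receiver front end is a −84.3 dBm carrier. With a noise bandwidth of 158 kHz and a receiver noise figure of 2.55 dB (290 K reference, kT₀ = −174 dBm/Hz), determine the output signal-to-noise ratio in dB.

35.2 dB

Noise floor: N = −174 + 10 log₁₀(B) + NF
10 log₁₀(1.58×10⁵) = 51.99 dB
N = −174 + 51.99 + 2.55 = −119.46 dBm
SNR = P_sig − N = −84.3 − (−119.46) = 35.16 dB → 35.2 dB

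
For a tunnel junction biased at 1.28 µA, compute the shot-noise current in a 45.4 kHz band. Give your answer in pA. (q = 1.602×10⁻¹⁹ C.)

136 pA

I_n = √(2qI·B)
2qI·B = 2 × 1.602×10⁻¹⁹ × 1.28×10⁻⁶ × 4.54×10⁴ = 1.86×10⁻²⁰ A²
I_n = √(1.86×10⁻²⁰) = 1.36×10⁻¹⁰ A = 136 pA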